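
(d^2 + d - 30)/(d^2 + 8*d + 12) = (d - 5)/(d + 2)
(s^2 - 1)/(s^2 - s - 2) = (s - 1)/(s - 2)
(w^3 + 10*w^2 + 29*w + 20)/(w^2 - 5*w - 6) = (w^2 + 9*w + 20)/(w - 6)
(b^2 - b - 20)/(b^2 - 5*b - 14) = (-b^2 + b + 20)/(-b^2 + 5*b + 14)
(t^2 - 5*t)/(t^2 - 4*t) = (t - 5)/(t - 4)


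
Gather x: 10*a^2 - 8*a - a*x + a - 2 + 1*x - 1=10*a^2 - 7*a + x*(1 - a) - 3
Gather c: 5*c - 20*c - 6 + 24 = 18 - 15*c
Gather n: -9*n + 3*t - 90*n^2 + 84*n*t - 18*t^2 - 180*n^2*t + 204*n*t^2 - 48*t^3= n^2*(-180*t - 90) + n*(204*t^2 + 84*t - 9) - 48*t^3 - 18*t^2 + 3*t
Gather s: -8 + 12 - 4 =0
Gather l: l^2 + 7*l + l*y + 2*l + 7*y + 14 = l^2 + l*(y + 9) + 7*y + 14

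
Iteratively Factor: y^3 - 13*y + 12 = (y + 4)*(y^2 - 4*y + 3) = (y - 1)*(y + 4)*(y - 3)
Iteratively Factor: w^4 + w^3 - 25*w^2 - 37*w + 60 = (w + 3)*(w^3 - 2*w^2 - 19*w + 20) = (w - 5)*(w + 3)*(w^2 + 3*w - 4) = (w - 5)*(w - 1)*(w + 3)*(w + 4)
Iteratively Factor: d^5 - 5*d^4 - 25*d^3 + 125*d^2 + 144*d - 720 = (d - 5)*(d^4 - 25*d^2 + 144) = (d - 5)*(d - 4)*(d^3 + 4*d^2 - 9*d - 36) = (d - 5)*(d - 4)*(d - 3)*(d^2 + 7*d + 12) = (d - 5)*(d - 4)*(d - 3)*(d + 4)*(d + 3)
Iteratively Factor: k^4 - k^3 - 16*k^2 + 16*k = (k)*(k^3 - k^2 - 16*k + 16) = k*(k - 1)*(k^2 - 16) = k*(k - 1)*(k + 4)*(k - 4)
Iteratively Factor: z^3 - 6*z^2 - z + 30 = (z - 3)*(z^2 - 3*z - 10) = (z - 3)*(z + 2)*(z - 5)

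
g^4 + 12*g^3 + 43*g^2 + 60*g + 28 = (g + 1)*(g + 2)^2*(g + 7)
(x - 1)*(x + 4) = x^2 + 3*x - 4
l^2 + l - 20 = (l - 4)*(l + 5)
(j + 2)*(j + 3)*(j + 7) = j^3 + 12*j^2 + 41*j + 42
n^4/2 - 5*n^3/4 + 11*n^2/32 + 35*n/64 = n*(n/2 + 1/4)*(n - 7/4)*(n - 5/4)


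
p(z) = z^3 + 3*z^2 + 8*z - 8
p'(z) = 3*z^2 + 6*z + 8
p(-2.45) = -24.30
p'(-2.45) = 11.31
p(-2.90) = -30.36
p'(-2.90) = 15.83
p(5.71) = 321.66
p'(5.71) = 140.07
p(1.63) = 17.34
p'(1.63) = 25.75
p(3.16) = 78.79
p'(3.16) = 56.92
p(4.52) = 181.80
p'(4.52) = 96.41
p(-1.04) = -14.20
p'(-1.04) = 5.00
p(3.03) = 71.60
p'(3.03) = 53.72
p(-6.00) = -164.00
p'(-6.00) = 80.00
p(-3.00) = -32.00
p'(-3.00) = 17.00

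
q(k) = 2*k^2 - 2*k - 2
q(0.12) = -2.21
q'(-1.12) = -6.48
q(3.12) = 11.23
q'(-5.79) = -25.16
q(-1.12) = 2.75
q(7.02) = 82.52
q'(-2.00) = -10.00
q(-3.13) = 23.85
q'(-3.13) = -14.52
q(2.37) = 4.49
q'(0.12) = -1.52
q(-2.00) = 10.00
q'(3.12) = 10.48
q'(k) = 4*k - 2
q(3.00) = 10.00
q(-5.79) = 76.63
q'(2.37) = 7.48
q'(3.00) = 10.00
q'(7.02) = 26.08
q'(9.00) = 34.00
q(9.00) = 142.00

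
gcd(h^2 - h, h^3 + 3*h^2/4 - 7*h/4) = h^2 - h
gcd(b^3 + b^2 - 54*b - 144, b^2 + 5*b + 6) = b + 3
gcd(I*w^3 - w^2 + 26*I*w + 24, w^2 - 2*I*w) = 1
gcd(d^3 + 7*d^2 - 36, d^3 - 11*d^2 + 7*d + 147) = d + 3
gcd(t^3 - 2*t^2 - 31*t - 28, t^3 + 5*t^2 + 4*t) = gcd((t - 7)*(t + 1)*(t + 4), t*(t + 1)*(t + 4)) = t^2 + 5*t + 4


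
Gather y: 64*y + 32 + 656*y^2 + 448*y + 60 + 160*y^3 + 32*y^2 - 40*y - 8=160*y^3 + 688*y^2 + 472*y + 84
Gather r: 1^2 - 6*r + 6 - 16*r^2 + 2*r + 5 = -16*r^2 - 4*r + 12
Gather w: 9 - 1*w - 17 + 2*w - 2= w - 10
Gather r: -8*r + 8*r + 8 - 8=0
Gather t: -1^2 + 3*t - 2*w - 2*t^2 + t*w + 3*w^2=-2*t^2 + t*(w + 3) + 3*w^2 - 2*w - 1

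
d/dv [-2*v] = -2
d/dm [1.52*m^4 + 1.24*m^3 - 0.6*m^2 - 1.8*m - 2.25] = 6.08*m^3 + 3.72*m^2 - 1.2*m - 1.8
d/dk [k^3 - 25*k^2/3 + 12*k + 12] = 3*k^2 - 50*k/3 + 12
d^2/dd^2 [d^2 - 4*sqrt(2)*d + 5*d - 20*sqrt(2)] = 2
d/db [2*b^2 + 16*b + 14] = 4*b + 16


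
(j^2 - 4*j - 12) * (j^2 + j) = j^4 - 3*j^3 - 16*j^2 - 12*j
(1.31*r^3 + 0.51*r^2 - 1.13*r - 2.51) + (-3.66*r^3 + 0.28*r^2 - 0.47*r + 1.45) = -2.35*r^3 + 0.79*r^2 - 1.6*r - 1.06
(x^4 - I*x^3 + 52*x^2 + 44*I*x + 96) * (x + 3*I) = x^5 + 2*I*x^4 + 55*x^3 + 200*I*x^2 - 36*x + 288*I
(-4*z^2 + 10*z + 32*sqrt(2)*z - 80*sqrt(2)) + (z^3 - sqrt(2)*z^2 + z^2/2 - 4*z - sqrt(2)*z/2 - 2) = z^3 - 7*z^2/2 - sqrt(2)*z^2 + 6*z + 63*sqrt(2)*z/2 - 80*sqrt(2) - 2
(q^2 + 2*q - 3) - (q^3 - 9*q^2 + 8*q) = -q^3 + 10*q^2 - 6*q - 3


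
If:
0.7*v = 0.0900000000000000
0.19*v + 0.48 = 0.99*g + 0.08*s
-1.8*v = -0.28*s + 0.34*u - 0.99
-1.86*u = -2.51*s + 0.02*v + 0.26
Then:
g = 0.15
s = 4.51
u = 5.95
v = 0.13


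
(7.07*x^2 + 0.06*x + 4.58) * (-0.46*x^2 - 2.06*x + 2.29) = -3.2522*x^4 - 14.5918*x^3 + 13.9599*x^2 - 9.2974*x + 10.4882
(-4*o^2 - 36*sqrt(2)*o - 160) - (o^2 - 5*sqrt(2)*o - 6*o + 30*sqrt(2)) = -5*o^2 - 31*sqrt(2)*o + 6*o - 160 - 30*sqrt(2)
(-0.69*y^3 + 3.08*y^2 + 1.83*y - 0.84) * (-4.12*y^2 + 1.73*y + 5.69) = 2.8428*y^5 - 13.8833*y^4 - 6.1373*y^3 + 24.1519*y^2 + 8.9595*y - 4.7796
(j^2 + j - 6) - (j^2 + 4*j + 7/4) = -3*j - 31/4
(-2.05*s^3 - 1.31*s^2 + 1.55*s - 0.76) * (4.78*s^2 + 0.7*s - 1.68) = -9.799*s^5 - 7.6968*s^4 + 9.936*s^3 - 0.347*s^2 - 3.136*s + 1.2768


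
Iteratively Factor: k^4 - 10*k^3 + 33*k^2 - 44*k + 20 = (k - 2)*(k^3 - 8*k^2 + 17*k - 10) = (k - 5)*(k - 2)*(k^2 - 3*k + 2) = (k - 5)*(k - 2)^2*(k - 1)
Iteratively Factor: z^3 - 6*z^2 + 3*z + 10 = (z + 1)*(z^2 - 7*z + 10) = (z - 5)*(z + 1)*(z - 2)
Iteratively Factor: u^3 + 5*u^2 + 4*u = (u + 1)*(u^2 + 4*u) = u*(u + 1)*(u + 4)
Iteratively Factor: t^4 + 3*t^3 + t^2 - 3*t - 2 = (t + 2)*(t^3 + t^2 - t - 1) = (t + 1)*(t + 2)*(t^2 - 1) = (t + 1)^2*(t + 2)*(t - 1)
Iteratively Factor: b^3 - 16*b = (b - 4)*(b^2 + 4*b) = (b - 4)*(b + 4)*(b)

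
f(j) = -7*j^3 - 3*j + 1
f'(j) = -21*j^2 - 3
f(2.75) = -152.83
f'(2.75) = -161.81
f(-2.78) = 159.73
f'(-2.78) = -165.30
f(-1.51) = 29.63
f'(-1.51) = -50.88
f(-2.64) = 137.72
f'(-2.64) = -149.36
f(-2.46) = 112.59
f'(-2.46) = -130.08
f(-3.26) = 253.30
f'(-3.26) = -226.18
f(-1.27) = 19.15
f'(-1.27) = -36.87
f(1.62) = -33.62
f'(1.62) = -58.11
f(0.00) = 1.00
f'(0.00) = -3.00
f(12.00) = -12131.00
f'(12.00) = -3027.00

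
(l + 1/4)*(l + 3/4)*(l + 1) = l^3 + 2*l^2 + 19*l/16 + 3/16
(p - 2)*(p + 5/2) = p^2 + p/2 - 5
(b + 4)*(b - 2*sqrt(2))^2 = b^3 - 4*sqrt(2)*b^2 + 4*b^2 - 16*sqrt(2)*b + 8*b + 32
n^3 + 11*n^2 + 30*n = n*(n + 5)*(n + 6)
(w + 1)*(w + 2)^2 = w^3 + 5*w^2 + 8*w + 4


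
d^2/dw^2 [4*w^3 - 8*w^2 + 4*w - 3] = 24*w - 16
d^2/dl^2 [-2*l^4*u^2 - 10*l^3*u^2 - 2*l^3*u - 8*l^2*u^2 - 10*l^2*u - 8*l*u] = 4*u*(-6*l^2*u - 15*l*u - 3*l - 4*u - 5)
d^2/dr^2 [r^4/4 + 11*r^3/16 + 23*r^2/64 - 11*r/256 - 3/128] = 3*r^2 + 33*r/8 + 23/32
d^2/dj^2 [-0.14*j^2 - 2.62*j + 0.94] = -0.280000000000000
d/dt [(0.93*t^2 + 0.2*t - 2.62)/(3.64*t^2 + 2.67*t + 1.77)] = (1.7551*t^2 + 22.3658*t + 7.3494)/(13.2496*t^4 + 19.4376*t^3 + 20.0145*t^2 + 9.4518*t + 3.1329)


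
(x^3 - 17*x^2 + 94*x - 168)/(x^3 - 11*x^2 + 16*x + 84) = (x - 4)/(x + 2)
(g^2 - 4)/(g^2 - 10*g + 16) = (g + 2)/(g - 8)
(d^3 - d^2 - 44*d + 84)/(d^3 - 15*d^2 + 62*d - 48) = (d^2 + 5*d - 14)/(d^2 - 9*d + 8)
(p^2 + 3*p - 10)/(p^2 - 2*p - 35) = (p - 2)/(p - 7)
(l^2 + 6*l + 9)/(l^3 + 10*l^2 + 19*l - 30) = (l^2 + 6*l + 9)/(l^3 + 10*l^2 + 19*l - 30)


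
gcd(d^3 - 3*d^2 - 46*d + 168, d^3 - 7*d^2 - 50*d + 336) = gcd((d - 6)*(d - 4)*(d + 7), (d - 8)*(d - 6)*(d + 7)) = d^2 + d - 42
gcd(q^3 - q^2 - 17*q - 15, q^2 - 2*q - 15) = q^2 - 2*q - 15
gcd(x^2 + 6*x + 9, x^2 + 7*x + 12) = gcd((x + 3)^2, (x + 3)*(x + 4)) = x + 3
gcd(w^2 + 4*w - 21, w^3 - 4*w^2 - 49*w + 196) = w + 7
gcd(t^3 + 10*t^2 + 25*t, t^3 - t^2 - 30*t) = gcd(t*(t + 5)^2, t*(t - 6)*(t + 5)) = t^2 + 5*t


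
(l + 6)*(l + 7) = l^2 + 13*l + 42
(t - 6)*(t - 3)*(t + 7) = t^3 - 2*t^2 - 45*t + 126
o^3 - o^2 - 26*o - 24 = (o - 6)*(o + 1)*(o + 4)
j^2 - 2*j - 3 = (j - 3)*(j + 1)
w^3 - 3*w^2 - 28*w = w*(w - 7)*(w + 4)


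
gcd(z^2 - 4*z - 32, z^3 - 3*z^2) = 1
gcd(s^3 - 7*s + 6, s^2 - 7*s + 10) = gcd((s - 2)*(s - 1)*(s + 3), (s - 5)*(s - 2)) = s - 2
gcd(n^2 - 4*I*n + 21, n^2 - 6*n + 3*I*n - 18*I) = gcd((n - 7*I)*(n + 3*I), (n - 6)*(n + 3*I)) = n + 3*I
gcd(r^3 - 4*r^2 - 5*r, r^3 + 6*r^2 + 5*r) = r^2 + r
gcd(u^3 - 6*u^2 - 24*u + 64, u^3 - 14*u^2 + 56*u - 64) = u^2 - 10*u + 16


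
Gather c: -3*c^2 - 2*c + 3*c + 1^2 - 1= -3*c^2 + c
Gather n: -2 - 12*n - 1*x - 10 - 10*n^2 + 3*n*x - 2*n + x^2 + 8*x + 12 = -10*n^2 + n*(3*x - 14) + x^2 + 7*x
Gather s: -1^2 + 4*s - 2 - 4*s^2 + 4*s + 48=-4*s^2 + 8*s + 45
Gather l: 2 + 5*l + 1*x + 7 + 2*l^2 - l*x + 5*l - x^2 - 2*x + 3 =2*l^2 + l*(10 - x) - x^2 - x + 12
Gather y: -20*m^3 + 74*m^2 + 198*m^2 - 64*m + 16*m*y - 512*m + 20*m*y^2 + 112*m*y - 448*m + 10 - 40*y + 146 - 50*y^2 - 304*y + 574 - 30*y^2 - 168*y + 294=-20*m^3 + 272*m^2 - 1024*m + y^2*(20*m - 80) + y*(128*m - 512) + 1024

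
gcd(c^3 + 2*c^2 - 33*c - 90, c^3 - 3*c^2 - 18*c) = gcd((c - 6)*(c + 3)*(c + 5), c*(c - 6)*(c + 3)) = c^2 - 3*c - 18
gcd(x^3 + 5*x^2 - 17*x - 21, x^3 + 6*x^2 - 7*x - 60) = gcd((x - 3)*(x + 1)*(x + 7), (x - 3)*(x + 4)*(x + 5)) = x - 3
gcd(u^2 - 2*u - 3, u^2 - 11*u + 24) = u - 3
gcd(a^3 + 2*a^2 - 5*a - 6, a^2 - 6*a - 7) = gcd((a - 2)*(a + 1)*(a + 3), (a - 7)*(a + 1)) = a + 1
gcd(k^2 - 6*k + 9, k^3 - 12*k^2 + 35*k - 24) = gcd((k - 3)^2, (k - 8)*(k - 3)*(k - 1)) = k - 3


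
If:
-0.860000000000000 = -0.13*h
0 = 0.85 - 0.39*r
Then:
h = 6.62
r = 2.18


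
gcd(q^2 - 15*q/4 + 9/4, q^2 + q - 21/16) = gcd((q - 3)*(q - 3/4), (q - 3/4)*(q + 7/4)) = q - 3/4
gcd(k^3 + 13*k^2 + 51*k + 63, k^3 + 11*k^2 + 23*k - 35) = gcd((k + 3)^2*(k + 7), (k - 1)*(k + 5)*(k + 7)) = k + 7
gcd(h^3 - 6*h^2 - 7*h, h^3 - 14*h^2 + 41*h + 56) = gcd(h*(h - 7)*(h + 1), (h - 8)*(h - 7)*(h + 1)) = h^2 - 6*h - 7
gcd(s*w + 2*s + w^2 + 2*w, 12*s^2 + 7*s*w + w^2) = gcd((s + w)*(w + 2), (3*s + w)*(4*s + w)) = 1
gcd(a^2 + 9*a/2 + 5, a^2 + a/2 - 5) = a + 5/2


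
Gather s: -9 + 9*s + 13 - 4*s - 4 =5*s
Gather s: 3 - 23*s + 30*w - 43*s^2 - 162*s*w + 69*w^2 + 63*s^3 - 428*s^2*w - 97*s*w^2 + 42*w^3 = 63*s^3 + s^2*(-428*w - 43) + s*(-97*w^2 - 162*w - 23) + 42*w^3 + 69*w^2 + 30*w + 3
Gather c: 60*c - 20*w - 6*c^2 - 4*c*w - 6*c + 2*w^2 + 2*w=-6*c^2 + c*(54 - 4*w) + 2*w^2 - 18*w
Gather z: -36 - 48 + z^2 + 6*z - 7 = z^2 + 6*z - 91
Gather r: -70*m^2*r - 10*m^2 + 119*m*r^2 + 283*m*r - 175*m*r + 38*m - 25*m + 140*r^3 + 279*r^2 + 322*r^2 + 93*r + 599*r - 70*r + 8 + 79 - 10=-10*m^2 + 13*m + 140*r^3 + r^2*(119*m + 601) + r*(-70*m^2 + 108*m + 622) + 77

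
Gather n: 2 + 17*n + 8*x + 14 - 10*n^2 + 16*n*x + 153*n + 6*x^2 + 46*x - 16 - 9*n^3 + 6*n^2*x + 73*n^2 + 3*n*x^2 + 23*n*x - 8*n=-9*n^3 + n^2*(6*x + 63) + n*(3*x^2 + 39*x + 162) + 6*x^2 + 54*x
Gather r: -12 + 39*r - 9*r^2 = -9*r^2 + 39*r - 12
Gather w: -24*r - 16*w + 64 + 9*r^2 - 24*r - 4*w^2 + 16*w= 9*r^2 - 48*r - 4*w^2 + 64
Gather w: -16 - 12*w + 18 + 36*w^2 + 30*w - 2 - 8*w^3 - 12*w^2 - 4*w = -8*w^3 + 24*w^2 + 14*w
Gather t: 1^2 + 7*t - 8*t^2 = -8*t^2 + 7*t + 1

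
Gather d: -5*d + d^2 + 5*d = d^2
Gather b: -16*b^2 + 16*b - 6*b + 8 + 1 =-16*b^2 + 10*b + 9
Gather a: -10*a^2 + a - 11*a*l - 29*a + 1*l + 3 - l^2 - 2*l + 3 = -10*a^2 + a*(-11*l - 28) - l^2 - l + 6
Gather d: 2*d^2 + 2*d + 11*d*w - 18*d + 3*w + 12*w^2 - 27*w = 2*d^2 + d*(11*w - 16) + 12*w^2 - 24*w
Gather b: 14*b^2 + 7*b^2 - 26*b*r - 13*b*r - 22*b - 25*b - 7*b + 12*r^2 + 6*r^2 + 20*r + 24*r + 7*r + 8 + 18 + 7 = 21*b^2 + b*(-39*r - 54) + 18*r^2 + 51*r + 33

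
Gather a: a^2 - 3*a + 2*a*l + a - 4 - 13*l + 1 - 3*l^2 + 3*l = a^2 + a*(2*l - 2) - 3*l^2 - 10*l - 3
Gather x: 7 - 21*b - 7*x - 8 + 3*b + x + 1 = -18*b - 6*x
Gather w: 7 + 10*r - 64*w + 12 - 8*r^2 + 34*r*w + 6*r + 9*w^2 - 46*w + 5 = -8*r^2 + 16*r + 9*w^2 + w*(34*r - 110) + 24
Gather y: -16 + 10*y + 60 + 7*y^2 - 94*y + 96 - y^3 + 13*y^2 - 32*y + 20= -y^3 + 20*y^2 - 116*y + 160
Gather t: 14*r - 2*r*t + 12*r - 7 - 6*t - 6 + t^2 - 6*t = 26*r + t^2 + t*(-2*r - 12) - 13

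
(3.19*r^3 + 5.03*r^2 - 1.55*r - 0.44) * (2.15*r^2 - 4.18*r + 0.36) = 6.8585*r^5 - 2.5197*r^4 - 23.2095*r^3 + 7.3438*r^2 + 1.2812*r - 0.1584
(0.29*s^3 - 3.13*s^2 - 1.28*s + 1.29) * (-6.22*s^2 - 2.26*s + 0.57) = -1.8038*s^5 + 18.8132*s^4 + 15.2007*s^3 - 6.9151*s^2 - 3.645*s + 0.7353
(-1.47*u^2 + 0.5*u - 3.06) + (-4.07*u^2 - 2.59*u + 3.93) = -5.54*u^2 - 2.09*u + 0.87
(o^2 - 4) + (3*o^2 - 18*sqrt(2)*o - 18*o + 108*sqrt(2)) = 4*o^2 - 18*sqrt(2)*o - 18*o - 4 + 108*sqrt(2)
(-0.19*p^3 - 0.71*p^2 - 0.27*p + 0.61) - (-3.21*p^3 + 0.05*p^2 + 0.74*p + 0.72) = 3.02*p^3 - 0.76*p^2 - 1.01*p - 0.11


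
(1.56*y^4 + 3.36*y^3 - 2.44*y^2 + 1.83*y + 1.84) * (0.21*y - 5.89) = 0.3276*y^5 - 8.4828*y^4 - 20.3028*y^3 + 14.7559*y^2 - 10.3923*y - 10.8376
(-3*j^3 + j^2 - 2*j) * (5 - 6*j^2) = 18*j^5 - 6*j^4 - 3*j^3 + 5*j^2 - 10*j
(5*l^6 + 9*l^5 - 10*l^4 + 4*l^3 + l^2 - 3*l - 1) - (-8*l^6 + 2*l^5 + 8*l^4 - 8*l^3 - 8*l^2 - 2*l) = 13*l^6 + 7*l^5 - 18*l^4 + 12*l^3 + 9*l^2 - l - 1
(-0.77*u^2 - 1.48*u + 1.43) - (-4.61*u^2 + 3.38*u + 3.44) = 3.84*u^2 - 4.86*u - 2.01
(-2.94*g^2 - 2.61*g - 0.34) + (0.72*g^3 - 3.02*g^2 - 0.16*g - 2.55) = 0.72*g^3 - 5.96*g^2 - 2.77*g - 2.89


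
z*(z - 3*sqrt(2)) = z^2 - 3*sqrt(2)*z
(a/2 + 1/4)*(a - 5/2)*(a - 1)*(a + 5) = a^4/2 + a^3 - 57*a^2/8 + 5*a/2 + 25/8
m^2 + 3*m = m*(m + 3)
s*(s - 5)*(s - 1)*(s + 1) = s^4 - 5*s^3 - s^2 + 5*s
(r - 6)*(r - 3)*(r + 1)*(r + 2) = r^4 - 6*r^3 - 7*r^2 + 36*r + 36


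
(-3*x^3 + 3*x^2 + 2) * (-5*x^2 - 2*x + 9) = 15*x^5 - 9*x^4 - 33*x^3 + 17*x^2 - 4*x + 18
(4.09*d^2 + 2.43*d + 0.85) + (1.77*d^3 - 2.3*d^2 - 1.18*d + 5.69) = 1.77*d^3 + 1.79*d^2 + 1.25*d + 6.54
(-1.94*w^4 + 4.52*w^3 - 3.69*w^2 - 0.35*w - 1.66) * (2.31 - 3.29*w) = 6.3826*w^5 - 19.3522*w^4 + 22.5813*w^3 - 7.3724*w^2 + 4.6529*w - 3.8346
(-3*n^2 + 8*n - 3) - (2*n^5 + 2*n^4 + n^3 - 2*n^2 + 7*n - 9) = -2*n^5 - 2*n^4 - n^3 - n^2 + n + 6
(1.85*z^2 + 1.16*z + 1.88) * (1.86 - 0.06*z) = -0.111*z^3 + 3.3714*z^2 + 2.0448*z + 3.4968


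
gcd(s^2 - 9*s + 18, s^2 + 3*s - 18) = s - 3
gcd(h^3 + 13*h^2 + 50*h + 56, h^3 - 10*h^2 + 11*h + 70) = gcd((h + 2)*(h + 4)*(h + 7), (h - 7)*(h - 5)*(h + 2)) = h + 2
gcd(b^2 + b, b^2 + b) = b^2 + b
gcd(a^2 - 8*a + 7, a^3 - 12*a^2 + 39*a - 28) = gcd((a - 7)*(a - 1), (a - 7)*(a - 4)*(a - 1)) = a^2 - 8*a + 7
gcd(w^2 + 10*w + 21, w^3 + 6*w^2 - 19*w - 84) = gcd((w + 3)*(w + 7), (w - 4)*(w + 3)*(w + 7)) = w^2 + 10*w + 21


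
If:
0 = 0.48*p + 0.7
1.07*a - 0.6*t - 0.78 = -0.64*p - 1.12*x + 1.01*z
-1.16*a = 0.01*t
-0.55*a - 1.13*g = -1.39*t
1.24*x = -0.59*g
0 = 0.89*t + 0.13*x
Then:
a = 0.00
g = 0.00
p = -1.46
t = 0.00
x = 0.00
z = -1.70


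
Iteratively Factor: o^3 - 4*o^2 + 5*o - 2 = (o - 1)*(o^2 - 3*o + 2) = (o - 1)^2*(o - 2)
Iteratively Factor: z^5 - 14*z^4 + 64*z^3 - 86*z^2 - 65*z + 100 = (z - 1)*(z^4 - 13*z^3 + 51*z^2 - 35*z - 100) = (z - 4)*(z - 1)*(z^3 - 9*z^2 + 15*z + 25) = (z - 4)*(z - 1)*(z + 1)*(z^2 - 10*z + 25) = (z - 5)*(z - 4)*(z - 1)*(z + 1)*(z - 5)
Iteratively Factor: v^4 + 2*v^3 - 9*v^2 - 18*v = (v + 2)*(v^3 - 9*v) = v*(v + 2)*(v^2 - 9) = v*(v - 3)*(v + 2)*(v + 3)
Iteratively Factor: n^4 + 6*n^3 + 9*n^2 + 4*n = (n)*(n^3 + 6*n^2 + 9*n + 4) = n*(n + 1)*(n^2 + 5*n + 4) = n*(n + 1)*(n + 4)*(n + 1)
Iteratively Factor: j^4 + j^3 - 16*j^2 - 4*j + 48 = (j - 2)*(j^3 + 3*j^2 - 10*j - 24) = (j - 2)*(j + 4)*(j^2 - j - 6) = (j - 2)*(j + 2)*(j + 4)*(j - 3)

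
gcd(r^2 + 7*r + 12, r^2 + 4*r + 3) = r + 3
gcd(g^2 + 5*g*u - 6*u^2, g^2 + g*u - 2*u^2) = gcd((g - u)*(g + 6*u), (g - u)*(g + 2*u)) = -g + u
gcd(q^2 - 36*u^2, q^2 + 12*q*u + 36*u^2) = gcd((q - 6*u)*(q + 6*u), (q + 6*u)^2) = q + 6*u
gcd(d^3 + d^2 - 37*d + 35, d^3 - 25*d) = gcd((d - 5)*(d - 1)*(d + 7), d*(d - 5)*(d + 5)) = d - 5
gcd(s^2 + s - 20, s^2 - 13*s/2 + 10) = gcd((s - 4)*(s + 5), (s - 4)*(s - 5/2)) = s - 4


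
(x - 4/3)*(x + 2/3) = x^2 - 2*x/3 - 8/9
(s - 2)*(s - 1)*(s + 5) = s^3 + 2*s^2 - 13*s + 10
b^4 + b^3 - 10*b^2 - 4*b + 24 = (b - 2)^2*(b + 2)*(b + 3)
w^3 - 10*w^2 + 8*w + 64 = (w - 8)*(w - 4)*(w + 2)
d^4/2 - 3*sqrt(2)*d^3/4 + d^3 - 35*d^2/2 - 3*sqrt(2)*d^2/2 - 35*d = d*(d/2 + 1)*(d - 5*sqrt(2))*(d + 7*sqrt(2)/2)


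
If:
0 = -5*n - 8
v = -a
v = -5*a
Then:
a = 0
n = -8/5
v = 0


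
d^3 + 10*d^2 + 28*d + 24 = (d + 2)^2*(d + 6)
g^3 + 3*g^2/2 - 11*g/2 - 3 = (g - 2)*(g + 1/2)*(g + 3)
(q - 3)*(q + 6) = q^2 + 3*q - 18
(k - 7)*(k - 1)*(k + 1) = k^3 - 7*k^2 - k + 7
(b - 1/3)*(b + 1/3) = b^2 - 1/9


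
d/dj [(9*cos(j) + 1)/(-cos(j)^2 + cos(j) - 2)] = (9*sin(j)^2 - 2*cos(j) + 10)*sin(j)/(sin(j)^2 + cos(j) - 3)^2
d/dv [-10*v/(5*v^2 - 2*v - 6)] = 10*(5*v^2 + 6)/(25*v^4 - 20*v^3 - 56*v^2 + 24*v + 36)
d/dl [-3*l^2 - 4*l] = -6*l - 4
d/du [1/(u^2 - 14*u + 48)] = 2*(7 - u)/(u^2 - 14*u + 48)^2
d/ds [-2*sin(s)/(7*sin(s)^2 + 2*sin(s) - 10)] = 2*(7*sin(s)^2 + 10)*cos(s)/(7*sin(s)^2 + 2*sin(s) - 10)^2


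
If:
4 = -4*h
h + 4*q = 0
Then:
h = -1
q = 1/4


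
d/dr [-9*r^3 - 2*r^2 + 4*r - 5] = -27*r^2 - 4*r + 4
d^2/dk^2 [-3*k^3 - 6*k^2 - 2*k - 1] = -18*k - 12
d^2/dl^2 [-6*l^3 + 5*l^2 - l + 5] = 10 - 36*l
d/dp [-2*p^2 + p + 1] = 1 - 4*p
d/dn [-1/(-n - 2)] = -1/(n + 2)^2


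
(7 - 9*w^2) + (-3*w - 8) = -9*w^2 - 3*w - 1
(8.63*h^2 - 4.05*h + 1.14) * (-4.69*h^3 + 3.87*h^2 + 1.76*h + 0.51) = -40.4747*h^5 + 52.3926*h^4 - 5.8313*h^3 + 1.6851*h^2 - 0.0591000000000004*h + 0.5814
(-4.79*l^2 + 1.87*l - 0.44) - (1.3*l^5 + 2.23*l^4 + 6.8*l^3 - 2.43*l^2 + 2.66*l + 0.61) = -1.3*l^5 - 2.23*l^4 - 6.8*l^3 - 2.36*l^2 - 0.79*l - 1.05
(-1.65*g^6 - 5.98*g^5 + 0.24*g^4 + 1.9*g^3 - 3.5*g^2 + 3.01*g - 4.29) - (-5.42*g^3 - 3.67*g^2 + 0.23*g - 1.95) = -1.65*g^6 - 5.98*g^5 + 0.24*g^4 + 7.32*g^3 + 0.17*g^2 + 2.78*g - 2.34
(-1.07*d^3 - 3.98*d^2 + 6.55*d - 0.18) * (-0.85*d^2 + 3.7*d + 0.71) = 0.9095*d^5 - 0.576000000000001*d^4 - 21.0532*d^3 + 21.5622*d^2 + 3.9845*d - 0.1278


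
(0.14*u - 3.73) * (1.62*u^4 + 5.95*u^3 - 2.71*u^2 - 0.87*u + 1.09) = 0.2268*u^5 - 5.2096*u^4 - 22.5729*u^3 + 9.9865*u^2 + 3.3977*u - 4.0657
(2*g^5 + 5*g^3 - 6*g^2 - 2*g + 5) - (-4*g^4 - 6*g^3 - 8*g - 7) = 2*g^5 + 4*g^4 + 11*g^3 - 6*g^2 + 6*g + 12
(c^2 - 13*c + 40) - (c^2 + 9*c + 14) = 26 - 22*c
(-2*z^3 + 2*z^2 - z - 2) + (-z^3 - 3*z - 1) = -3*z^3 + 2*z^2 - 4*z - 3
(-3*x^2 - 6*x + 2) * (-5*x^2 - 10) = 15*x^4 + 30*x^3 + 20*x^2 + 60*x - 20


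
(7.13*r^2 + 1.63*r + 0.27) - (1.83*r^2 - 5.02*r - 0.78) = 5.3*r^2 + 6.65*r + 1.05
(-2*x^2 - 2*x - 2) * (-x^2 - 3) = 2*x^4 + 2*x^3 + 8*x^2 + 6*x + 6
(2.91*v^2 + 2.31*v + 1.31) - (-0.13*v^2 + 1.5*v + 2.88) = 3.04*v^2 + 0.81*v - 1.57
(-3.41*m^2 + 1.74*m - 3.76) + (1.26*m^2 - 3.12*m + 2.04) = -2.15*m^2 - 1.38*m - 1.72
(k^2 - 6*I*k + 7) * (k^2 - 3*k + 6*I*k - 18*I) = k^4 - 3*k^3 + 43*k^2 - 129*k + 42*I*k - 126*I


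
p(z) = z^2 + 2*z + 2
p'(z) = 2*z + 2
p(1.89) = 9.35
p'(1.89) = 5.78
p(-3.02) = 5.08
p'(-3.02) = -4.04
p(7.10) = 66.61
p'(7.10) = 16.20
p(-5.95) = 25.50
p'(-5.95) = -9.90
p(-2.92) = 4.69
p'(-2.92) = -3.84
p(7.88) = 79.85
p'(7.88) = 17.76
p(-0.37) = 1.40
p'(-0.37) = 1.26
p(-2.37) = 2.88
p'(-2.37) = -2.74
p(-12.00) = 122.00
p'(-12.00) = -22.00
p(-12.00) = 122.00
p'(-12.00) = -22.00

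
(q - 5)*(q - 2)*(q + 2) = q^3 - 5*q^2 - 4*q + 20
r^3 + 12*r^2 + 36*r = r*(r + 6)^2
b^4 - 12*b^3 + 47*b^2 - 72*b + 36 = (b - 6)*(b - 3)*(b - 2)*(b - 1)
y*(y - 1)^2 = y^3 - 2*y^2 + y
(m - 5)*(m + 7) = m^2 + 2*m - 35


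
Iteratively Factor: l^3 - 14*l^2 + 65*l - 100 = (l - 4)*(l^2 - 10*l + 25) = (l - 5)*(l - 4)*(l - 5)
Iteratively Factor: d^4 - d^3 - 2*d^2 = (d)*(d^3 - d^2 - 2*d) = d*(d + 1)*(d^2 - 2*d) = d*(d - 2)*(d + 1)*(d)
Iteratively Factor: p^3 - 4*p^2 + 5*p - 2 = (p - 2)*(p^2 - 2*p + 1) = (p - 2)*(p - 1)*(p - 1)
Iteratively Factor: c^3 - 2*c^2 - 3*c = (c)*(c^2 - 2*c - 3) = c*(c + 1)*(c - 3)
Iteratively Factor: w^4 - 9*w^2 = (w)*(w^3 - 9*w) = w*(w - 3)*(w^2 + 3*w) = w^2*(w - 3)*(w + 3)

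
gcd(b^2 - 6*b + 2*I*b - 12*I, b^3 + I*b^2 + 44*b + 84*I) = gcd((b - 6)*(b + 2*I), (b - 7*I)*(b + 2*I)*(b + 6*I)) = b + 2*I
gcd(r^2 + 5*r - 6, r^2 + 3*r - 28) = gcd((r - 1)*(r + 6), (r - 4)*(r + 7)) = 1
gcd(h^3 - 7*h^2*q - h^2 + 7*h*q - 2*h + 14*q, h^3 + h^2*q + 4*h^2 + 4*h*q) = 1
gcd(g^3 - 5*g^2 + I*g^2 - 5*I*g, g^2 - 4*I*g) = g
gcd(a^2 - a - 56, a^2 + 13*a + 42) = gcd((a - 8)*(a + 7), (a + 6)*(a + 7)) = a + 7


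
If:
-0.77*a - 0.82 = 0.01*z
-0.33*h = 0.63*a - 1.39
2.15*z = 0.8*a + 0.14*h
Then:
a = -1.07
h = 6.25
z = 0.01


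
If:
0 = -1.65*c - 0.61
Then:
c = -0.37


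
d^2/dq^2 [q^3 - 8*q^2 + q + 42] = 6*q - 16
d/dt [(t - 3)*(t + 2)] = 2*t - 1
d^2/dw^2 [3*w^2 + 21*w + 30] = 6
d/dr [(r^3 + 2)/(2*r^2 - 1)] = r*(2*r^3 - 3*r - 8)/(4*r^4 - 4*r^2 + 1)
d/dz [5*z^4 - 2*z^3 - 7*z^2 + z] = 20*z^3 - 6*z^2 - 14*z + 1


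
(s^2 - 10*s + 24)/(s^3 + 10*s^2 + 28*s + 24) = (s^2 - 10*s + 24)/(s^3 + 10*s^2 + 28*s + 24)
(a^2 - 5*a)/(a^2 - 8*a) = (a - 5)/(a - 8)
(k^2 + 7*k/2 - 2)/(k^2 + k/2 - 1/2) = (k + 4)/(k + 1)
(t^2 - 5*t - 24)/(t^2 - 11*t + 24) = (t + 3)/(t - 3)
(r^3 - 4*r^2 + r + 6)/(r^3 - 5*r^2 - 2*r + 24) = (r^2 - r - 2)/(r^2 - 2*r - 8)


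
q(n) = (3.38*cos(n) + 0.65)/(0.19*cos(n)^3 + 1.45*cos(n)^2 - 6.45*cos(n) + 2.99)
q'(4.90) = 4.00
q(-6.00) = -2.29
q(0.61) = -2.81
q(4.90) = 0.70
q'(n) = (3.38*cos(n) + 0.65)*(0.57*sin(n)*cos(n)^2 + 2.9*sin(n)*cos(n) - 6.45*sin(n))/(0.19*cos(n)^3 + 1.45*cos(n)^2 - 6.45*cos(n) + 2.99)^2 - 3.38*sin(n)/(0.19*cos(n)^3 + 1.45*cos(n)^2 - 6.45*cos(n) + 2.99)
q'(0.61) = -3.28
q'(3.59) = 0.06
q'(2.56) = -0.08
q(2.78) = -0.25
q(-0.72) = -3.33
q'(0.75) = -8.47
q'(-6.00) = -0.63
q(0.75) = -3.55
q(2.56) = -0.23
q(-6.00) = -2.29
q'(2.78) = -0.04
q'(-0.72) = 6.71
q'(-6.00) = -0.63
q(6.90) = -2.83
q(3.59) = -0.24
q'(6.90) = -3.42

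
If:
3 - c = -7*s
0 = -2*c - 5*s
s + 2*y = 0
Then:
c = 15/19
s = -6/19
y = 3/19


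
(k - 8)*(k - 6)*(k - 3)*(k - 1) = k^4 - 18*k^3 + 107*k^2 - 234*k + 144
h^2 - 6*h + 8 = (h - 4)*(h - 2)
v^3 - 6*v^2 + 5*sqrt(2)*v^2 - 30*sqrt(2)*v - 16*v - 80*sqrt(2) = (v - 8)*(v + 2)*(v + 5*sqrt(2))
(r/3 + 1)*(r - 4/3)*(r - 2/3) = r^3/3 + r^2/3 - 46*r/27 + 8/9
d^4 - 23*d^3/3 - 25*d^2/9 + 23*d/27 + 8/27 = (d - 8)*(d - 1/3)*(d + 1/3)^2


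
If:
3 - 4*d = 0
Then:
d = 3/4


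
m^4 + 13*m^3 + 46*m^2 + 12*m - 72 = (m - 1)*(m + 2)*(m + 6)^2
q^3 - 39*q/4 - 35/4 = (q - 7/2)*(q + 1)*(q + 5/2)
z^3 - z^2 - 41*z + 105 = (z - 5)*(z - 3)*(z + 7)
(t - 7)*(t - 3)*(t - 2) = t^3 - 12*t^2 + 41*t - 42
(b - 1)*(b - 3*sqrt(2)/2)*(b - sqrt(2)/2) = b^3 - 2*sqrt(2)*b^2 - b^2 + 3*b/2 + 2*sqrt(2)*b - 3/2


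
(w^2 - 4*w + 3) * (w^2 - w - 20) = w^4 - 5*w^3 - 13*w^2 + 77*w - 60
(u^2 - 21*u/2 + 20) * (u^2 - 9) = u^4 - 21*u^3/2 + 11*u^2 + 189*u/2 - 180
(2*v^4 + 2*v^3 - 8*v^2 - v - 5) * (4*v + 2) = 8*v^5 + 12*v^4 - 28*v^3 - 20*v^2 - 22*v - 10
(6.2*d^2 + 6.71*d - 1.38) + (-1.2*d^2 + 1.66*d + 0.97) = 5.0*d^2 + 8.37*d - 0.41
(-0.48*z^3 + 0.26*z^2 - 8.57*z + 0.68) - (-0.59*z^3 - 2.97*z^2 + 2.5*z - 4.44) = 0.11*z^3 + 3.23*z^2 - 11.07*z + 5.12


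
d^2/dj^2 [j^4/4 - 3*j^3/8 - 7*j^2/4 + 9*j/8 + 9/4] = 3*j^2 - 9*j/4 - 7/2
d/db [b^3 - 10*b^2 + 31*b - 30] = 3*b^2 - 20*b + 31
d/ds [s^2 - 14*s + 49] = 2*s - 14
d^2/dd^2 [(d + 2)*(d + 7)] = 2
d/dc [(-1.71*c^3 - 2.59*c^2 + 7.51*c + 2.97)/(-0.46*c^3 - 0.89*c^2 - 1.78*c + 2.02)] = (-4.44089209850063e-16*c^5 + 0.330499999999999*c^4 + 12.9968*c^3 + 5.0301*c^2 - 5.177*c + 20.4568)/(0.2116*c^6 + 0.8188*c^5 + 2.4297*c^4 + 1.31*c^3 - 0.4272*c^2 - 7.1912*c + 4.0804)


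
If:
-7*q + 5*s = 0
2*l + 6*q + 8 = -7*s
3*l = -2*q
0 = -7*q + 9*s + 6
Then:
No Solution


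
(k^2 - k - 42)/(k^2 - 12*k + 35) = (k + 6)/(k - 5)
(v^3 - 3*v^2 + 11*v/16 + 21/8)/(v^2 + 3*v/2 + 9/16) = (4*v^2 - 15*v + 14)/(4*v + 3)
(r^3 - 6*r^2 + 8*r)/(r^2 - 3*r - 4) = r*(r - 2)/(r + 1)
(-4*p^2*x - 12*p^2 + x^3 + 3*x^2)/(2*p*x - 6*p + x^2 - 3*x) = (-2*p*x - 6*p + x^2 + 3*x)/(x - 3)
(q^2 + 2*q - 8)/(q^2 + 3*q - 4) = (q - 2)/(q - 1)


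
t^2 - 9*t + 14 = (t - 7)*(t - 2)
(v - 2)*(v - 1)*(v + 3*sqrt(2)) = v^3 - 3*v^2 + 3*sqrt(2)*v^2 - 9*sqrt(2)*v + 2*v + 6*sqrt(2)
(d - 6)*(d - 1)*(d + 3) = d^3 - 4*d^2 - 15*d + 18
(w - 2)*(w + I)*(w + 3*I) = w^3 - 2*w^2 + 4*I*w^2 - 3*w - 8*I*w + 6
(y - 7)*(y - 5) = y^2 - 12*y + 35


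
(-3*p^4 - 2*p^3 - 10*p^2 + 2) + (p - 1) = -3*p^4 - 2*p^3 - 10*p^2 + p + 1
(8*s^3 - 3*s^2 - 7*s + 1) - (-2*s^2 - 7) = 8*s^3 - s^2 - 7*s + 8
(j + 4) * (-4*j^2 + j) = -4*j^3 - 15*j^2 + 4*j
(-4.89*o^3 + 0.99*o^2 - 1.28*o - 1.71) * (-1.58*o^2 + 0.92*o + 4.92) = 7.7262*o^5 - 6.063*o^4 - 21.1256*o^3 + 6.395*o^2 - 7.8708*o - 8.4132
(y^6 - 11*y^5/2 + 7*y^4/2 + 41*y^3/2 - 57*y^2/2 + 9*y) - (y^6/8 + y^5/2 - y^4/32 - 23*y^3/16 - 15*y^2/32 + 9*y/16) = 7*y^6/8 - 6*y^5 + 113*y^4/32 + 351*y^3/16 - 897*y^2/32 + 135*y/16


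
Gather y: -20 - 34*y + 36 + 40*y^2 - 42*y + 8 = 40*y^2 - 76*y + 24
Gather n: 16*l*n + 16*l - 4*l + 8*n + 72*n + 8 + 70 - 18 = 12*l + n*(16*l + 80) + 60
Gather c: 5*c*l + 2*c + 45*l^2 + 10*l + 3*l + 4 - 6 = c*(5*l + 2) + 45*l^2 + 13*l - 2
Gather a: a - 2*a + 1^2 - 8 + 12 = 5 - a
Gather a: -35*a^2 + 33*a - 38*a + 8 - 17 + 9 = -35*a^2 - 5*a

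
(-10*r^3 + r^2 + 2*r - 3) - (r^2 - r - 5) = -10*r^3 + 3*r + 2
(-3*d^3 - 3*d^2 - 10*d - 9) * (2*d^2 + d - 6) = -6*d^5 - 9*d^4 - 5*d^3 - 10*d^2 + 51*d + 54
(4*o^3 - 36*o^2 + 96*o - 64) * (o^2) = 4*o^5 - 36*o^4 + 96*o^3 - 64*o^2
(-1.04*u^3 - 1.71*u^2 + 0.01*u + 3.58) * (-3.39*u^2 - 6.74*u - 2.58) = 3.5256*u^5 + 12.8065*u^4 + 14.1747*u^3 - 7.7918*u^2 - 24.155*u - 9.2364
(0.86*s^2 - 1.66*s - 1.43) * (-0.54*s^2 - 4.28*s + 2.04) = -0.4644*s^4 - 2.7844*s^3 + 9.6314*s^2 + 2.734*s - 2.9172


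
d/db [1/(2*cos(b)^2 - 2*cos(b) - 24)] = (2*cos(b) - 1)*sin(b)/(2*(sin(b)^2 + cos(b) + 11)^2)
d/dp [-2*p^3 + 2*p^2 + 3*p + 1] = -6*p^2 + 4*p + 3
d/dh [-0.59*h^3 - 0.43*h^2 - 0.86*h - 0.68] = -1.77*h^2 - 0.86*h - 0.86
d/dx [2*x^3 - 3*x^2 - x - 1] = 6*x^2 - 6*x - 1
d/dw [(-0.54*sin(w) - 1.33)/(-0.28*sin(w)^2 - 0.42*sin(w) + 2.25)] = (-0.7448*sin(w) + 0.0756*cos(2*w) - 1.8492)*cos(w)/(0.28*sin(w)^2 + 0.42*sin(w) - 2.25)^2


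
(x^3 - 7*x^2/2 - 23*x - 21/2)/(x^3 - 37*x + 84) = (2*x^3 - 7*x^2 - 46*x - 21)/(2*(x^3 - 37*x + 84))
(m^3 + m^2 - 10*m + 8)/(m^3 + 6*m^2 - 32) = (m - 1)/(m + 4)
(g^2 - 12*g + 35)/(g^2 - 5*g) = (g - 7)/g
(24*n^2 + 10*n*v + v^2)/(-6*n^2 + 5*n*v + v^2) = (4*n + v)/(-n + v)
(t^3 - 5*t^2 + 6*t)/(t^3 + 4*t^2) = (t^2 - 5*t + 6)/(t*(t + 4))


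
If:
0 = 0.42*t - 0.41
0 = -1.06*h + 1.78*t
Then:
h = 1.64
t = 0.98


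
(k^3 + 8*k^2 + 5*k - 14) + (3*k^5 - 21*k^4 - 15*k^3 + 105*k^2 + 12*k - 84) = 3*k^5 - 21*k^4 - 14*k^3 + 113*k^2 + 17*k - 98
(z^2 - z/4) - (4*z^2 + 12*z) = -3*z^2 - 49*z/4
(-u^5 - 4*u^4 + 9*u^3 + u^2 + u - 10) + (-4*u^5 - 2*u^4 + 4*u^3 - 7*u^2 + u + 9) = -5*u^5 - 6*u^4 + 13*u^3 - 6*u^2 + 2*u - 1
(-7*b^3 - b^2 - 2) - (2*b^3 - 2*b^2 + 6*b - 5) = -9*b^3 + b^2 - 6*b + 3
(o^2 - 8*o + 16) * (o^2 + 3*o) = o^4 - 5*o^3 - 8*o^2 + 48*o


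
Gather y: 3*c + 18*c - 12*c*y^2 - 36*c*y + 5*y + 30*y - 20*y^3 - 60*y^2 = 21*c - 20*y^3 + y^2*(-12*c - 60) + y*(35 - 36*c)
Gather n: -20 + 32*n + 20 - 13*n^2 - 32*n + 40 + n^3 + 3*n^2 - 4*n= n^3 - 10*n^2 - 4*n + 40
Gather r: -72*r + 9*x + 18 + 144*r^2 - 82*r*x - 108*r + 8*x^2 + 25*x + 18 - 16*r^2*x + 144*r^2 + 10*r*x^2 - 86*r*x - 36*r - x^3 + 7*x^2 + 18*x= r^2*(288 - 16*x) + r*(10*x^2 - 168*x - 216) - x^3 + 15*x^2 + 52*x + 36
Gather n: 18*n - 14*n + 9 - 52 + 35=4*n - 8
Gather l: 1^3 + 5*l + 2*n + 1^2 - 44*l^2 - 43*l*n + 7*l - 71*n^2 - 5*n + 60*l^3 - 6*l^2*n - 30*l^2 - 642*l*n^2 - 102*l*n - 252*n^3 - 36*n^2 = 60*l^3 + l^2*(-6*n - 74) + l*(-642*n^2 - 145*n + 12) - 252*n^3 - 107*n^2 - 3*n + 2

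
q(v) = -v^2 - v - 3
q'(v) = -2*v - 1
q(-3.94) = -14.58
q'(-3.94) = 6.88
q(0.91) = -4.74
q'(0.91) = -2.82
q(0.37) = -3.51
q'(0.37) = -1.74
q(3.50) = -18.75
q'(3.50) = -8.00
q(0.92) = -4.77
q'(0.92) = -2.84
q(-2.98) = -8.90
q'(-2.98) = 4.96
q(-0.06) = -2.94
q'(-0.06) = -0.88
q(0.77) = -4.36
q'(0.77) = -2.54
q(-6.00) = -33.00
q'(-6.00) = 11.00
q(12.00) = -159.00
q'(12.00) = -25.00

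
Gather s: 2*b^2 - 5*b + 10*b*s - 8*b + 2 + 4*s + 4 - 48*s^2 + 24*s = 2*b^2 - 13*b - 48*s^2 + s*(10*b + 28) + 6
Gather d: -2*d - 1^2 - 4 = -2*d - 5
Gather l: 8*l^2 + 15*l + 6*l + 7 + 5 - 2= 8*l^2 + 21*l + 10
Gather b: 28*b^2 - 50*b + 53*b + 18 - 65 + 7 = 28*b^2 + 3*b - 40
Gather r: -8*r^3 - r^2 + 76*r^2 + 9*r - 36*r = -8*r^3 + 75*r^2 - 27*r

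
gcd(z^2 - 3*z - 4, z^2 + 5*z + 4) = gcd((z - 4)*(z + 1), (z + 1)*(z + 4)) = z + 1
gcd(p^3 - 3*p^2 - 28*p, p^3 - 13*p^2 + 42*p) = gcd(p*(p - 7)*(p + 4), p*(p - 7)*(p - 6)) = p^2 - 7*p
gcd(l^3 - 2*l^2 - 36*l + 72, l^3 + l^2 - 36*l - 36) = l^2 - 36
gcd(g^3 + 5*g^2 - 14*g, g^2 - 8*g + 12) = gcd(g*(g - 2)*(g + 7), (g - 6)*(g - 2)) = g - 2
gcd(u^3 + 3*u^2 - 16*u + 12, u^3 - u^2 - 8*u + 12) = u - 2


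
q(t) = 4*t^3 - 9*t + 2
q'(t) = 12*t^2 - 9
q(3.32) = 118.50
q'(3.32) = 123.27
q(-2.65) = -48.59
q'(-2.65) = 75.27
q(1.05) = -2.82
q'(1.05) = 4.23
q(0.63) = -2.67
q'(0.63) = -4.24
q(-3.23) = -103.72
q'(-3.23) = 116.19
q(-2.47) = -36.05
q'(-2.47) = 64.21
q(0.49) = -1.94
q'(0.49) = -6.12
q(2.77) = 62.09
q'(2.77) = 83.07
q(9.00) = 2837.00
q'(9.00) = 963.00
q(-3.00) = -79.00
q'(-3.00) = 99.00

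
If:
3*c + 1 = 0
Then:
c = -1/3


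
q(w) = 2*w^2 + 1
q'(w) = 4*w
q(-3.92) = 31.73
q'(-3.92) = -15.68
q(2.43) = 12.81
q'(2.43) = 9.72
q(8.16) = 134.17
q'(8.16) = 32.64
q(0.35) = 1.24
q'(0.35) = 1.40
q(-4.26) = 37.30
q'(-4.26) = -17.04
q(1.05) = 3.20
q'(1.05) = 4.20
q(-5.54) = 62.38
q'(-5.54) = -22.16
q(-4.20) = 36.28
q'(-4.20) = -16.80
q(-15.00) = 451.00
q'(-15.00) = -60.00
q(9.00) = 163.00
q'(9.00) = 36.00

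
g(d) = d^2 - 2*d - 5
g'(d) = 2*d - 2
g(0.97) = -6.00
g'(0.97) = -0.06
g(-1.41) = -0.19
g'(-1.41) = -4.82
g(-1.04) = -1.84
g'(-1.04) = -4.08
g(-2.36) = 5.29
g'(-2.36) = -6.72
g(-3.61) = 15.25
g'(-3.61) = -9.22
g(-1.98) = 2.88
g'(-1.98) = -5.96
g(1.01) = -6.00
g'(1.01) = 0.02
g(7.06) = 30.72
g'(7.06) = 12.12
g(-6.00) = 43.00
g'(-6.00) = -14.00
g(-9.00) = 94.00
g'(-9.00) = -20.00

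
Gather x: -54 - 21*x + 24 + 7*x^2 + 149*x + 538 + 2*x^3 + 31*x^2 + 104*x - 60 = 2*x^3 + 38*x^2 + 232*x + 448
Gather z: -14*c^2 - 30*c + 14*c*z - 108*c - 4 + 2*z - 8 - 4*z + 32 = -14*c^2 - 138*c + z*(14*c - 2) + 20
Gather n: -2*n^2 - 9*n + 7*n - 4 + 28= -2*n^2 - 2*n + 24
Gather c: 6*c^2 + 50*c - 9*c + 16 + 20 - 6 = 6*c^2 + 41*c + 30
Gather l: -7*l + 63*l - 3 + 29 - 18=56*l + 8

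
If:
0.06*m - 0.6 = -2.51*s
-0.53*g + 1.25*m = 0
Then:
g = 23.5849056603774 - 98.6635220125786*s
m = 10.0 - 41.8333333333333*s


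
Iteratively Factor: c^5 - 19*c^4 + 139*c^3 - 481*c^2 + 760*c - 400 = (c - 4)*(c^4 - 15*c^3 + 79*c^2 - 165*c + 100) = (c - 4)*(c - 1)*(c^3 - 14*c^2 + 65*c - 100) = (c - 5)*(c - 4)*(c - 1)*(c^2 - 9*c + 20) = (c - 5)*(c - 4)^2*(c - 1)*(c - 5)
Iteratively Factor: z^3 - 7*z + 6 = (z + 3)*(z^2 - 3*z + 2) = (z - 2)*(z + 3)*(z - 1)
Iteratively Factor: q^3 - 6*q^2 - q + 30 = (q - 5)*(q^2 - q - 6) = (q - 5)*(q + 2)*(q - 3)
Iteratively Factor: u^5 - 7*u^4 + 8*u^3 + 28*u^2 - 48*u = (u - 4)*(u^4 - 3*u^3 - 4*u^2 + 12*u) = (u - 4)*(u - 3)*(u^3 - 4*u) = (u - 4)*(u - 3)*(u - 2)*(u^2 + 2*u) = (u - 4)*(u - 3)*(u - 2)*(u + 2)*(u)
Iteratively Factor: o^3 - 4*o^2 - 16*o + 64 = (o + 4)*(o^2 - 8*o + 16) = (o - 4)*(o + 4)*(o - 4)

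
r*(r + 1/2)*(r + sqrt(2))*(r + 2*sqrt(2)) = r^4 + r^3/2 + 3*sqrt(2)*r^3 + 3*sqrt(2)*r^2/2 + 4*r^2 + 2*r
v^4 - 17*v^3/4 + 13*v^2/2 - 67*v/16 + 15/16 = (v - 3/2)*(v - 5/4)*(v - 1)*(v - 1/2)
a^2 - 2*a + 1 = (a - 1)^2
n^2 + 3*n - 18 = (n - 3)*(n + 6)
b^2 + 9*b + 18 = (b + 3)*(b + 6)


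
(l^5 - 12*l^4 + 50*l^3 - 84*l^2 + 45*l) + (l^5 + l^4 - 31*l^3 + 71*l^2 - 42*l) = 2*l^5 - 11*l^4 + 19*l^3 - 13*l^2 + 3*l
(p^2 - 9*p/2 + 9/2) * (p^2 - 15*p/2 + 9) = p^4 - 12*p^3 + 189*p^2/4 - 297*p/4 + 81/2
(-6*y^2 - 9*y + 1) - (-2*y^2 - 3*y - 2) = -4*y^2 - 6*y + 3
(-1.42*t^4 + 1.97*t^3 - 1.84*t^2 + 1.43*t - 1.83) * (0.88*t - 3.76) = -1.2496*t^5 + 7.0728*t^4 - 9.0264*t^3 + 8.1768*t^2 - 6.9872*t + 6.8808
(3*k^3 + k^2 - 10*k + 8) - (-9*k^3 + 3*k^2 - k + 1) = 12*k^3 - 2*k^2 - 9*k + 7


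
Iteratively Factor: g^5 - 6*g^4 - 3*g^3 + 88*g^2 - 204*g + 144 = (g + 4)*(g^4 - 10*g^3 + 37*g^2 - 60*g + 36) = (g - 2)*(g + 4)*(g^3 - 8*g^2 + 21*g - 18) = (g - 3)*(g - 2)*(g + 4)*(g^2 - 5*g + 6) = (g - 3)^2*(g - 2)*(g + 4)*(g - 2)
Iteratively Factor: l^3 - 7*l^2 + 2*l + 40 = (l - 4)*(l^2 - 3*l - 10) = (l - 5)*(l - 4)*(l + 2)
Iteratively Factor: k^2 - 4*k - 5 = (k - 5)*(k + 1)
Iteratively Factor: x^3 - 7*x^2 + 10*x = (x)*(x^2 - 7*x + 10) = x*(x - 2)*(x - 5)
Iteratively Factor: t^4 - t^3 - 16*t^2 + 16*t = (t + 4)*(t^3 - 5*t^2 + 4*t) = (t - 4)*(t + 4)*(t^2 - t) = t*(t - 4)*(t + 4)*(t - 1)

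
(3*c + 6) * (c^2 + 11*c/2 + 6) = 3*c^3 + 45*c^2/2 + 51*c + 36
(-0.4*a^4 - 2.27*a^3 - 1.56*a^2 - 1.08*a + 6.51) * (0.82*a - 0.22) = -0.328*a^5 - 1.7734*a^4 - 0.7798*a^3 - 0.5424*a^2 + 5.5758*a - 1.4322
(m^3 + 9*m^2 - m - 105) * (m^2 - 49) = m^5 + 9*m^4 - 50*m^3 - 546*m^2 + 49*m + 5145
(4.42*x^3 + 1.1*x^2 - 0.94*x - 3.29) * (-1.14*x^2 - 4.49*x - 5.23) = -5.0388*x^5 - 21.0998*x^4 - 26.984*x^3 + 2.2182*x^2 + 19.6883*x + 17.2067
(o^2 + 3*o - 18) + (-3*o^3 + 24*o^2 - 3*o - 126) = -3*o^3 + 25*o^2 - 144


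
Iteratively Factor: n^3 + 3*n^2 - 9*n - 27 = (n - 3)*(n^2 + 6*n + 9) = (n - 3)*(n + 3)*(n + 3)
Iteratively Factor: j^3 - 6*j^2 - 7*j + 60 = (j + 3)*(j^2 - 9*j + 20) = (j - 5)*(j + 3)*(j - 4)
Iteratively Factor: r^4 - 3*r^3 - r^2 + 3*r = (r - 1)*(r^3 - 2*r^2 - 3*r) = (r - 3)*(r - 1)*(r^2 + r) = r*(r - 3)*(r - 1)*(r + 1)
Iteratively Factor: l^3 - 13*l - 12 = (l + 1)*(l^2 - l - 12) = (l - 4)*(l + 1)*(l + 3)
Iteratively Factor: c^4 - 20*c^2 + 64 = (c - 4)*(c^3 + 4*c^2 - 4*c - 16) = (c - 4)*(c - 2)*(c^2 + 6*c + 8) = (c - 4)*(c - 2)*(c + 2)*(c + 4)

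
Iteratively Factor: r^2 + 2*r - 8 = (r + 4)*(r - 2)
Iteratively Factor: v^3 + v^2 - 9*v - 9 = (v - 3)*(v^2 + 4*v + 3) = (v - 3)*(v + 1)*(v + 3)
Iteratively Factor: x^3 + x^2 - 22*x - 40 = (x - 5)*(x^2 + 6*x + 8) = (x - 5)*(x + 4)*(x + 2)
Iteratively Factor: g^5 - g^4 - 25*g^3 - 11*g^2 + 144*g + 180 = (g + 3)*(g^4 - 4*g^3 - 13*g^2 + 28*g + 60) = (g + 2)*(g + 3)*(g^3 - 6*g^2 - g + 30) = (g - 5)*(g + 2)*(g + 3)*(g^2 - g - 6) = (g - 5)*(g + 2)^2*(g + 3)*(g - 3)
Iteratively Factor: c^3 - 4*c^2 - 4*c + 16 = (c + 2)*(c^2 - 6*c + 8) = (c - 4)*(c + 2)*(c - 2)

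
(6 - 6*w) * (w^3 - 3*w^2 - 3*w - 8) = -6*w^4 + 24*w^3 + 30*w - 48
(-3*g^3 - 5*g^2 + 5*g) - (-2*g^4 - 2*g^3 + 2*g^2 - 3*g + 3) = 2*g^4 - g^3 - 7*g^2 + 8*g - 3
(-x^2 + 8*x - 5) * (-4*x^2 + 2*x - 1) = 4*x^4 - 34*x^3 + 37*x^2 - 18*x + 5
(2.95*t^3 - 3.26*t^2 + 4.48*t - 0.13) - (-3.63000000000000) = 2.95*t^3 - 3.26*t^2 + 4.48*t + 3.5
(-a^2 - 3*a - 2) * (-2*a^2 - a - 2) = 2*a^4 + 7*a^3 + 9*a^2 + 8*a + 4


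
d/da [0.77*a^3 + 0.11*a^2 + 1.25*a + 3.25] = 2.31*a^2 + 0.22*a + 1.25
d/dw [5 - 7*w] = -7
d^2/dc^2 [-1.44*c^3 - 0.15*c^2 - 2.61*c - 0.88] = -8.64*c - 0.3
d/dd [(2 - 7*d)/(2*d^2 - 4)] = (7*d^2 - 4*d + 14)/(2*(d^4 - 4*d^2 + 4))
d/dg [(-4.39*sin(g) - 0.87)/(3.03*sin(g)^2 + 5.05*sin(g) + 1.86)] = (13.3017*sin(g)^2 + 5.2722*sin(g) - 3.7719)*cos(g)/(9.1809*sin(g)^4 + 30.603*sin(g)^3 + 36.7741*sin(g)^2 + 18.786*sin(g) + 3.4596)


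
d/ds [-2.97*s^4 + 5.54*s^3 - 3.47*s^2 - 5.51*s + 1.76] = -11.88*s^3 + 16.62*s^2 - 6.94*s - 5.51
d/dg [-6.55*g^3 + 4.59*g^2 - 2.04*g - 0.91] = -19.65*g^2 + 9.18*g - 2.04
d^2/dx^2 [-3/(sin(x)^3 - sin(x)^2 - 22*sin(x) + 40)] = 3*(9*sin(x)^6 - 11*sin(x)^5 - 52*sin(x)^4 - 278*sin(x)^3 + 770*sin(x)^2 + 988*sin(x) - 1048)/(sin(x)^3 - sin(x)^2 - 22*sin(x) + 40)^3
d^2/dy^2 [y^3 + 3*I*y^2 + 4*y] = 6*y + 6*I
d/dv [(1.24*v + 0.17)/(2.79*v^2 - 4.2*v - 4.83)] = (3.4596*v^2 - 5.208*v - (1.24*v + 0.17)*(5.58*v - 4.2) - 5.9892)/(-2.79*v^2 + 4.2*v + 4.83)^2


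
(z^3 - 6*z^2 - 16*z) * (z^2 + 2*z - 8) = z^5 - 4*z^4 - 36*z^3 + 16*z^2 + 128*z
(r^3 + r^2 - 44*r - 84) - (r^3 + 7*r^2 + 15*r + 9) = -6*r^2 - 59*r - 93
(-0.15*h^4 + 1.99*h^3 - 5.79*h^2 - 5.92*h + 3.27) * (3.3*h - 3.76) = -0.495*h^5 + 7.131*h^4 - 26.5894*h^3 + 2.2344*h^2 + 33.0502*h - 12.2952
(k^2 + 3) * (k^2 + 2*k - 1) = k^4 + 2*k^3 + 2*k^2 + 6*k - 3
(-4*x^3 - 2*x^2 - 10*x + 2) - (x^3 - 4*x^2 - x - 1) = -5*x^3 + 2*x^2 - 9*x + 3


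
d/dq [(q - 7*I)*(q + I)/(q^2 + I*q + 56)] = 7*I/(q^2 + 16*I*q - 64)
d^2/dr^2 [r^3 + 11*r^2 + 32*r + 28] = 6*r + 22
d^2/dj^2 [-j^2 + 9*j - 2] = -2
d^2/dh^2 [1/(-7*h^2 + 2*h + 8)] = 2*(-49*h^2 + 14*h + 4*(7*h - 1)^2 + 56)/(-7*h^2 + 2*h + 8)^3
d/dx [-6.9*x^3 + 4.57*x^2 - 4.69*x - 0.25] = -20.7*x^2 + 9.14*x - 4.69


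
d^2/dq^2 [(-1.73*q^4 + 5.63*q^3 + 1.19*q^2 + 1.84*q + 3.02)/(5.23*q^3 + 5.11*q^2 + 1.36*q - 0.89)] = (-1.13686837721616e-13*q^8 + 6.82121026329696e-13*q^7 - 301.564554000001*q^6 - 58.747002000001*q^5 + 1578.010902*q^4 + 1527.830896*q^3 + 679.951662*q^2 + 287.23587*q + 44.98037)/(143.055667*q^9 + 419.319957*q^8 + 521.298681*q^7 + 278.479036*q^6 - 7.15551*q^5 - 79.347291*q^4 - 22.167359*q^3 + 7.204461*q^2 + 3.231768*q - 0.704969)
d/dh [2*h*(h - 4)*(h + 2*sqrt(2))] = 6*h^2 - 16*h + 8*sqrt(2)*h - 16*sqrt(2)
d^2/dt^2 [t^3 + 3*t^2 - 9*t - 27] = 6*t + 6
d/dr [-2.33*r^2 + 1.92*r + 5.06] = 1.92 - 4.66*r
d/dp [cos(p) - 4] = -sin(p)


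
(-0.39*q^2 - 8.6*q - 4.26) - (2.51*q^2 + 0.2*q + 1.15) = -2.9*q^2 - 8.8*q - 5.41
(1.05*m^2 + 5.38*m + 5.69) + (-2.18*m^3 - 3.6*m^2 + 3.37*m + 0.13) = -2.18*m^3 - 2.55*m^2 + 8.75*m + 5.82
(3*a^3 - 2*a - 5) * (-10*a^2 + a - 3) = -30*a^5 + 3*a^4 + 11*a^3 + 48*a^2 + a + 15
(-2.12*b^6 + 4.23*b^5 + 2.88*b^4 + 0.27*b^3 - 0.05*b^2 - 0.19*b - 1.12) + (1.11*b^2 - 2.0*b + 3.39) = -2.12*b^6 + 4.23*b^5 + 2.88*b^4 + 0.27*b^3 + 1.06*b^2 - 2.19*b + 2.27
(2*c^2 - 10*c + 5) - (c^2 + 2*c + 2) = c^2 - 12*c + 3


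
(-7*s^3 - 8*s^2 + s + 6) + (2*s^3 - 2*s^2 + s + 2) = -5*s^3 - 10*s^2 + 2*s + 8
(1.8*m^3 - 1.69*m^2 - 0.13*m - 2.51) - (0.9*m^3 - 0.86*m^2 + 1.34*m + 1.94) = 0.9*m^3 - 0.83*m^2 - 1.47*m - 4.45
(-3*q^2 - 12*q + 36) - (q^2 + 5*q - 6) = -4*q^2 - 17*q + 42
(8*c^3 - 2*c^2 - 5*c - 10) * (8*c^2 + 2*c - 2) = 64*c^5 - 60*c^3 - 86*c^2 - 10*c + 20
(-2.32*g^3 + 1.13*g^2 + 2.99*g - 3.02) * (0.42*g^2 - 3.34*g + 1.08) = -0.9744*g^5 + 8.2234*g^4 - 5.024*g^3 - 10.0346*g^2 + 13.316*g - 3.2616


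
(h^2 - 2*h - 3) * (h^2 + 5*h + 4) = h^4 + 3*h^3 - 9*h^2 - 23*h - 12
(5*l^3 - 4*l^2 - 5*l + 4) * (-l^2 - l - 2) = -5*l^5 - l^4 - l^3 + 9*l^2 + 6*l - 8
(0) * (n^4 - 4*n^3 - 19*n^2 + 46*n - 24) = 0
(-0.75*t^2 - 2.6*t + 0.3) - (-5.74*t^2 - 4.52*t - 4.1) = 4.99*t^2 + 1.92*t + 4.4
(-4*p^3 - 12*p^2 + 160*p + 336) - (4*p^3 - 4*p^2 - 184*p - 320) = -8*p^3 - 8*p^2 + 344*p + 656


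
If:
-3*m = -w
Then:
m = w/3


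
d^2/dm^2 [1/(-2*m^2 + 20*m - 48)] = (m^2 - 10*m - 4*(m - 5)^2 + 24)/(m^2 - 10*m + 24)^3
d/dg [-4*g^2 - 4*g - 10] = -8*g - 4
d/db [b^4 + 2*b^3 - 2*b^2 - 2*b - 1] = 4*b^3 + 6*b^2 - 4*b - 2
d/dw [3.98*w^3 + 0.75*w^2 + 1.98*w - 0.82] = 11.94*w^2 + 1.5*w + 1.98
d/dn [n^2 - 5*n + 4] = 2*n - 5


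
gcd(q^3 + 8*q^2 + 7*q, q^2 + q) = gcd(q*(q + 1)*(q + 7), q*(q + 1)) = q^2 + q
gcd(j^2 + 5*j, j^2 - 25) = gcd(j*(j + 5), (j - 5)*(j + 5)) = j + 5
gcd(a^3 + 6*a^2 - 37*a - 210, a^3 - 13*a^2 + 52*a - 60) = a - 6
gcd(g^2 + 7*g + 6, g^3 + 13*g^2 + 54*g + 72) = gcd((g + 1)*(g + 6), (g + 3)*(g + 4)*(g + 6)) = g + 6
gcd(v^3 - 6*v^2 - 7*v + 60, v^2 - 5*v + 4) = v - 4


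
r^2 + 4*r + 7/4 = (r + 1/2)*(r + 7/2)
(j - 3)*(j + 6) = j^2 + 3*j - 18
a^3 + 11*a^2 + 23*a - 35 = (a - 1)*(a + 5)*(a + 7)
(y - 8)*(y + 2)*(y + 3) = y^3 - 3*y^2 - 34*y - 48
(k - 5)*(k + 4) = k^2 - k - 20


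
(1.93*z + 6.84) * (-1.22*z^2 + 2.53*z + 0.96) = -2.3546*z^3 - 3.4619*z^2 + 19.158*z + 6.5664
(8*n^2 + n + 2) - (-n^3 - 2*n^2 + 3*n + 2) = n^3 + 10*n^2 - 2*n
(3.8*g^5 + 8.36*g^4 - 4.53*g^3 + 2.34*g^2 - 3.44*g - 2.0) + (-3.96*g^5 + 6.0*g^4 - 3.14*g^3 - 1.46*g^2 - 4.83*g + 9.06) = -0.16*g^5 + 14.36*g^4 - 7.67*g^3 + 0.88*g^2 - 8.27*g + 7.06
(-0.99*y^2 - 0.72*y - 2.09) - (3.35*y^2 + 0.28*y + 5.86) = -4.34*y^2 - 1.0*y - 7.95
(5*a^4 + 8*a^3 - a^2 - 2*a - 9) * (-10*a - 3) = -50*a^5 - 95*a^4 - 14*a^3 + 23*a^2 + 96*a + 27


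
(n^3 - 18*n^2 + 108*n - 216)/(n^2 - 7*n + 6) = (n^2 - 12*n + 36)/(n - 1)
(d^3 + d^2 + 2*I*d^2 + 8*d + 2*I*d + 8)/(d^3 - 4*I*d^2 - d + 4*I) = (d^2 + 2*I*d + 8)/(d^2 - d*(1 + 4*I) + 4*I)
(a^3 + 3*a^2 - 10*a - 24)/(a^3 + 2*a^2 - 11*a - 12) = (a + 2)/(a + 1)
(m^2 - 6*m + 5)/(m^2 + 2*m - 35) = (m - 1)/(m + 7)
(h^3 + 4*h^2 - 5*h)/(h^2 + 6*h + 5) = h*(h - 1)/(h + 1)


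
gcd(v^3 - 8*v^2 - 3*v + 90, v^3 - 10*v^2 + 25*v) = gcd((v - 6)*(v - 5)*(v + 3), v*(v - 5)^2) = v - 5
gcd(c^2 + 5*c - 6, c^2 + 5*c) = 1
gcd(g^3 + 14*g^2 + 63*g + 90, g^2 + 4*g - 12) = g + 6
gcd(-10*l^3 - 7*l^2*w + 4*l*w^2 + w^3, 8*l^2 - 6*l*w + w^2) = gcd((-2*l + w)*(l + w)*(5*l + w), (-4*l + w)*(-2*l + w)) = -2*l + w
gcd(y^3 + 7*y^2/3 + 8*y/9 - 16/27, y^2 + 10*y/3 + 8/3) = y + 4/3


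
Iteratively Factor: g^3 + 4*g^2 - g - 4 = (g - 1)*(g^2 + 5*g + 4) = (g - 1)*(g + 1)*(g + 4)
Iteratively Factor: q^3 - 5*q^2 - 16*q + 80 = (q - 4)*(q^2 - q - 20) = (q - 5)*(q - 4)*(q + 4)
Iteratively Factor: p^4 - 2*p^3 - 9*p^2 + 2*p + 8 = (p - 1)*(p^3 - p^2 - 10*p - 8) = (p - 1)*(p + 2)*(p^2 - 3*p - 4) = (p - 4)*(p - 1)*(p + 2)*(p + 1)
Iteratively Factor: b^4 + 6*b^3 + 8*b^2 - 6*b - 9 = (b + 3)*(b^3 + 3*b^2 - b - 3) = (b - 1)*(b + 3)*(b^2 + 4*b + 3) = (b - 1)*(b + 1)*(b + 3)*(b + 3)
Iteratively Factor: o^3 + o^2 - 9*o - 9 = (o - 3)*(o^2 + 4*o + 3) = (o - 3)*(o + 3)*(o + 1)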